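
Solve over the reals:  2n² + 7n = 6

Rearrange to standard form: 2n² + 7n - 6 = 0.
Discriminant: (7)² − 4·2·(-6) = 97.
Quadratic formula: n = (-7 ± √97) / 4.
So n = -7/4 + √(97)/4 ≈ 0.7122 or n = -√(97)/4 - 7/4 ≈ -4.2122.

n = -4.2122 or n = 0.7122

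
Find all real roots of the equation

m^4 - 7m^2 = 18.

m = -3 or m = 3

Let u = m^2. The equation becomes u^2 - 7u - 18 = 0.
Factor: (u - 9)(u + 2) = 0, so u = 9 or u = -2.
m^2 = 9 gives m = +/-3.
m^2 = -2 < 0 has no real solution.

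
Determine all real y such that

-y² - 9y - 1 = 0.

y = -8.8875 or y = -0.1125

Discriminant: (-9)² − 4·(-1)·(-1) = 77.
Quadratic formula: y = (9 ± √77) / (-2).
So y = -9/2 - √(77)/2 ≈ -8.8875 or y = -9/2 + √(77)/2 ≈ -0.1125.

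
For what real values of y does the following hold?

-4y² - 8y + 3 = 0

Discriminant: (-8)² − 4·(-4)·3 = 112.
Quadratic formula: y = (8 ± √112) / (-8).
So y = -√(7)/2 - 1 ≈ -2.3229 or y = -1 + √(7)/2 ≈ 0.3229.

y = -2.3229 or y = 0.3229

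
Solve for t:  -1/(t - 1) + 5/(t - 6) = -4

Multiply both sides by (t - 1)(t - 6):
-(t - 6) + 5(t - 1) = -4(t - 1)(t - 6).
Expand and collect terms: -4t^2 + 24t - 25 = 0.
By the quadratic formula, t = (-24 +/- sqrt(176)) / -8, so t ~= 1.3417 or t ~= 4.6583.
Neither value makes a denominator zero (t != 1, t != 6), so both are valid.

t = 1.3417 or t = 4.6583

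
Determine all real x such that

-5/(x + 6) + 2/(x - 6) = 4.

Multiply both sides by (x + 6)(x - 6):
-5(x - 6) + 2(x + 6) = 4(x + 6)(x - 6).
Expand and collect terms: 4x² + 3x - 186 = 0.
By the quadratic formula, x = (-3 ± √2985) / 8, so x ≈ 6.4544 or x ≈ -7.2044.
Neither value makes a denominator zero (x ≠ -6, x ≠ 6), so both are valid.

x = -7.2044 or x = 6.4544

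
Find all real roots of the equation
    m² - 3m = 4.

Bring every term to one side: m² - 3m - 4 = 0.
Factor: (m + 1)(m - 4) = 0.
So m = -1 or m = 4.

m = -1 or m = 4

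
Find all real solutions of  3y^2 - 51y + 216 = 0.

Factor: 3(y - 9)(y - 8) = 0.
So y = 9 or y = 8.

y = 8 or y = 9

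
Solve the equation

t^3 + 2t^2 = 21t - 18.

t = -6 or t = 1 or t = 3

Rearrange: t^3 + 2t^2 - 21t + 18 = 0.
Possible rational roots are divisors of 18. Testing t = 3 gives 0, so (t - 3) is a factor.
Divide: t^3 + 2t^2 - 21t + 18 = (t - 3)(t^2 + 5t - 6).
Factor the quadratic: t = 1 or t = -6.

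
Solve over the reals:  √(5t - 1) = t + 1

Square both sides: 5t - 1 = (t + 1)².
Expand and rearrange: t² - 3t + 2 = 0.
Solving gives t = 2 or t = 1.
Check each candidate in the original equation:
  t = 2: √(9) = 3, while t + 1 = 3 — valid.
  t = 1: √(4) = 2, while t + 1 = 2 — valid.

t = 1 or t = 2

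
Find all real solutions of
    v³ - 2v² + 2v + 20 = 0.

Possible rational roots are divisors of 20. Testing v = -2 gives 0, so (v + 2) is a factor.
Divide: v³ - 2v² + 2v + 20 = (v + 2)(v² - 4v + 10).
The quadratic v² - 4v + 10 has discriminant -24 < 0, so no further real roots.

v = -2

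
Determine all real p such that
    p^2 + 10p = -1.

p = -9.899 or p = -0.101

Rearrange to standard form: p^2 + 10p + 1 = 0.
Discriminant: (10)^2 - 4*1*1 = 96.
Quadratic formula: p = (-10 +/- sqrt(96)) / 2.
So p = -5 + 2*sqrt(6) ~= -0.101 or p = -5 - 2*sqrt(6) ~= -9.899.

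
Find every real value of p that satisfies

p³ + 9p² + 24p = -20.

Rearrange: p³ + 9p² + 24p + 20 = 0.
Possible rational roots are divisors of 20. Testing p = -5 gives 0, so (p + 5) is a factor.
Divide: p³ + 9p² + 24p + 20 = (p + 5)(p² + 4p + 4).
The quadratic has the repeated root p = -2.

p = -5 or p = -2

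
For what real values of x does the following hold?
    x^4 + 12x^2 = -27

No real solutions.

Let u = x^2. The equation becomes u^2 + 12u + 27 = 0.
Factor: (u + 3)(u + 9) = 0, so u = -3 or u = -9.
x^2 = -3 < 0 has no real solution.
x^2 = -9 < 0 has no real solution.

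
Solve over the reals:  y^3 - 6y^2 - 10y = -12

y = -2 or y = 0.8377 or y = 7.1623

Rearrange: y^3 - 6y^2 - 10y + 12 = 0.
Possible rational roots are divisors of 12. Testing y = -2 gives 0, so (y + 2) is a factor.
Divide: y^3 - 6y^2 - 10y + 12 = (y + 2)(y^2 - 8y + 6).
Apply the quadratic formula to y^2 - 8y + 6 = 0: y = (8 +/- sqrt(40))/2, i.e. y ~= 7.1623 or y ~= 0.8377.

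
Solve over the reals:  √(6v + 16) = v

Square both sides: 6v + 16 = (v)².
Expand and rearrange: v² - 6v - 16 = 0.
Solving gives v = 8 or v = -2.
Check each candidate in the original equation:
  v = 8: √(64) = 8, while v = 8 — valid.
  v = -2: √(4) = 2, while v = -2 — extraneous.

v = 8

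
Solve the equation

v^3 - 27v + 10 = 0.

Possible rational roots are divisors of 10. Testing v = 5 gives 0, so (v - 5) is a factor.
Divide: v^3 - 27v + 10 = (v - 5)(v^2 + 5v - 2).
Apply the quadratic formula to v^2 + 5v - 2 = 0: v = (-5 +/- sqrt(33))/2, i.e. v ~= 0.3723 or v ~= -5.3723.

v = -5.3723 or v = 0.3723 or v = 5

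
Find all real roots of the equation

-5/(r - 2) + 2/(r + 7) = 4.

r = -6.4127 or r = 0.6627

Multiply both sides by (r - 2)(r + 7):
-5(r + 7) + 2(r - 2) = 4(r - 2)(r + 7).
Expand and collect terms: 4r^2 + 23r - 17 = 0.
By the quadratic formula, r = (-23 +/- sqrt(801)) / 8, so r ~= 0.6627 or r ~= -6.4127.
Neither value makes a denominator zero (r != 2, r != -7), so both are valid.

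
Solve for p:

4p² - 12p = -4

Rearrange to standard form: 4p² - 12p + 4 = 0.
Discriminant: (-12)² − 4·4·4 = 80.
Quadratic formula: p = (12 ± √80) / 8.
So p = √(5)/2 + 3/2 ≈ 2.618 or p = 3/2 - √(5)/2 ≈ 0.382.

p = 0.382 or p = 2.618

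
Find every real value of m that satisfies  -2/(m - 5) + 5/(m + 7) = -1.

Multiply both sides by (m - 5)(m + 7):
-2(m + 7) + 5(m - 5) = -(m - 5)(m + 7).
Expand and collect terms: -m^2 - 5m + 74 = 0.
By the quadratic formula, m = (5 +/- sqrt(321)) / -2, so m ~= -11.4582 or m ~= 6.4582.
Neither value makes a denominator zero (m != 5, m != -7), so both are valid.

m = -11.4582 or m = 6.4582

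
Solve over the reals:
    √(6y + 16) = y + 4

y = -2 or y = 0

Square both sides: 6y + 16 = (y + 4)².
Expand and rearrange: y² + 2y = 0.
Solving gives y = 0 or y = -2.
Check each candidate in the original equation:
  y = 0: √(16) = 4, while y + 4 = 4 — valid.
  y = -2: √(4) = 2, while y + 4 = 2 — valid.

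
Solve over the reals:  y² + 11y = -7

y = -10.3218 or y = -0.6782

Rearrange to standard form: y² + 11y + 7 = 0.
Discriminant: (11)² − 4·1·7 = 93.
Quadratic formula: y = (-11 ± √93) / 2.
So y = -11/2 + √(93)/2 ≈ -0.6782 or y = -11/2 - √(93)/2 ≈ -10.3218.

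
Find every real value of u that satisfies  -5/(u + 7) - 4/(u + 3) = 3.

u = -9.13 or u = -3.87

Multiply both sides by (u + 7)(u + 3):
-5(u + 3) - 4(u + 7) = 3(u + 7)(u + 3).
Expand and collect terms: 3u² + 39u + 106 = 0.
By the quadratic formula, u = (-39 ± √249) / 6, so u ≈ -3.87 or u ≈ -9.13.
Neither value makes a denominator zero (u ≠ -7, u ≠ -3), so both are valid.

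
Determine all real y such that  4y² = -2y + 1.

Rearrange to standard form: 4y² + 2y - 1 = 0.
Discriminant: (2)² − 4·4·(-1) = 20.
Quadratic formula: y = (-2 ± √20) / 8.
So y = -1/4 + √(5)/4 ≈ 0.309 or y = -√(5)/4 - 1/4 ≈ -0.809.

y = -0.809 or y = 0.309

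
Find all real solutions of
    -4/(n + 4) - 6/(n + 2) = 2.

Multiply both sides by (n + 4)(n + 2):
-4(n + 2) - 6(n + 4) = 2(n + 4)(n + 2).
Expand and collect terms: 2n^2 + 22n + 48 = 0.
Factor or apply the quadratic formula: n = -3 or n = -8.
Neither value makes a denominator zero (n != -4, n != -2), so both are valid.

n = -8 or n = -3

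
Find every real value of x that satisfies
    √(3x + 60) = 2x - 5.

x = 7

Square both sides: 3x + 60 = (2x - 5)².
Expand and rearrange: 4x² - 23x - 35 = 0.
Solving gives x = 7 or x = -1.25.
Check each candidate in the original equation:
  x = 7: √(81) = 9, while 2x - 5 = 9 — valid.
  x = -1.25: √(56.25) = 7.5, while 2x - 5 = -7.5 — extraneous.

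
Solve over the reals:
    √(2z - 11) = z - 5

z = 6

Square both sides: 2z - 11 = (z - 5)².
Expand and rearrange: z² - 12z + 36 = 0.
This gives the repeated root z = 6.
Check in the original equation:
  z = 6: √(1) = 1, while z - 5 = 1 — valid.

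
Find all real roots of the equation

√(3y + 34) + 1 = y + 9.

Isolate the radical: √(3y + 34) = y + 8.
Square both sides: 3y + 34 = (y + 8)².
Expand and rearrange: y² + 13y + 30 = 0.
Solving gives y = -3 or y = -10.
Check each candidate in the original equation:
  y = -3: √(25) = 5, while y + 8 = 5 — valid.
  y = -10: √(4) = 2, while y + 8 = -2 — extraneous.

y = -3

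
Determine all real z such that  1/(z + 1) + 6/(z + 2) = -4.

Multiply both sides by (z + 1)(z + 2):
(z + 2) + 6(z + 1) = -4(z + 1)(z + 2).
Expand and collect terms: -4z^2 - 19z - 16 = 0.
By the quadratic formula, z = (19 +/- sqrt(105)) / -8, so z ~= -3.6559 or z ~= -1.0941.
Neither value makes a denominator zero (z != -1, z != -2), so both are valid.

z = -3.6559 or z = -1.0941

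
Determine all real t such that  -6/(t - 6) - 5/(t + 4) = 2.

t = -7.2329 or t = 3.7329

Multiply both sides by (t - 6)(t + 4):
-6(t + 4) - 5(t - 6) = 2(t - 6)(t + 4).
Expand and collect terms: 2t² + 7t - 54 = 0.
By the quadratic formula, t = (-7 ± √481) / 4, so t ≈ 3.7329 or t ≈ -7.2329.
Neither value makes a denominator zero (t ≠ 6, t ≠ -4), so both are valid.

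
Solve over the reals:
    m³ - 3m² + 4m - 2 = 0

Possible rational roots are divisors of -2. Testing m = 1 gives 0, so (m - 1) is a factor.
Divide: m³ - 3m² + 4m - 2 = (m - 1)(m² - 2m + 2).
The quadratic m² - 2m + 2 has discriminant -4 < 0, so no further real roots.

m = 1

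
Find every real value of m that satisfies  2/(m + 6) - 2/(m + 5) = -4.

m = -6.366 or m = -4.634

Multiply both sides by (m + 6)(m + 5):
2(m + 5) - 2(m + 6) = -4(m + 6)(m + 5).
Expand and collect terms: -4m^2 - 44m - 118 = 0.
By the quadratic formula, m = (44 +/- sqrt(48)) / -8, so m ~= -6.366 or m ~= -4.634.
Neither value makes a denominator zero (m != -6, m != -5), so both are valid.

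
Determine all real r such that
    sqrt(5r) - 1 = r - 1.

Isolate the radical: sqrt(5r) = r.
Square both sides: 5r = (r)^2.
Expand and rearrange: r^2 - 5r = 0.
Solving gives r = 5 or r = 0.
Check each candidate in the original equation:
  r = 5: sqrt(25) = 5, while r = 5 — valid.
  r = 0: sqrt(0) = 0, while r = 0 — valid.

r = 0 or r = 5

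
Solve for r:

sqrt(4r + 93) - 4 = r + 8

Isolate the radical: sqrt(4r + 93) = r + 12.
Square both sides: 4r + 93 = (r + 12)^2.
Expand and rearrange: r^2 + 20r + 51 = 0.
Solving gives r = -3 or r = -17.
Check each candidate in the original equation:
  r = -3: sqrt(81) = 9, while r + 12 = 9 — valid.
  r = -17: sqrt(25) = 5, while r + 12 = -5 — extraneous.

r = -3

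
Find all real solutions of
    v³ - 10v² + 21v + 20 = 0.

v = -0.7016 or v = 5 or v = 5.7016

Possible rational roots are divisors of 20. Testing v = 5 gives 0, so (v - 5) is a factor.
Divide: v³ - 10v² + 21v + 20 = (v - 5)(v² - 5v - 4).
Apply the quadratic formula to v² - 5v - 4 = 0: v = (5 ± √41)/2, i.e. v ≈ 5.7016 or v ≈ -0.7016.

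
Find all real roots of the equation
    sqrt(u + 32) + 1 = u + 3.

u = 4

Isolate the radical: sqrt(u + 32) = u + 2.
Square both sides: u + 32 = (u + 2)^2.
Expand and rearrange: u^2 + 3u - 28 = 0.
Solving gives u = 4 or u = -7.
Check each candidate in the original equation:
  u = 4: sqrt(36) = 6, while u + 2 = 6 — valid.
  u = -7: sqrt(25) = 5, while u + 2 = -5 — extraneous.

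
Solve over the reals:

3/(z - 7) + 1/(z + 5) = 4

Multiply both sides by (z - 7)(z + 5):
3(z + 5) + (z - 7) = 4(z - 7)(z + 5).
Expand and collect terms: 4z² - 12z - 148 = 0.
By the quadratic formula, z = (12 ± √2512) / 8, so z ≈ 7.765 or z ≈ -4.765.
Neither value makes a denominator zero (z ≠ 7, z ≠ -5), so both are valid.

z = -4.765 or z = 7.765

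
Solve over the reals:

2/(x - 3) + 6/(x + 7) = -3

Multiply both sides by (x - 3)(x + 7):
2(x + 7) + 6(x - 3) = -3(x - 3)(x + 7).
Expand and collect terms: -3x^2 - 20x + 67 = 0.
By the quadratic formula, x = (20 +/- sqrt(1204)) / -6, so x ~= -9.1165 or x ~= 2.4498.
Neither value makes a denominator zero (x != 3, x != -7), so both are valid.

x = -9.1165 or x = 2.4498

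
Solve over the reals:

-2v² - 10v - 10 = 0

Discriminant: (-10)² − 4·(-2)·(-10) = 20.
Quadratic formula: v = (10 ± √20) / (-4).
So v = -5/2 - √(5)/2 ≈ -3.618 or v = -5/2 + √(5)/2 ≈ -1.382.

v = -3.618 or v = -1.382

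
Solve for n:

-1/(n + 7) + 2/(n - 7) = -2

n = -6.4599 or n = 5.9599

Multiply both sides by (n + 7)(n - 7):
-(n - 7) + 2(n + 7) = -2(n + 7)(n - 7).
Expand and collect terms: -2n² - n + 77 = 0.
By the quadratic formula, n = (1 ± √617) / -4, so n ≈ -6.4599 or n ≈ 5.9599.
Neither value makes a denominator zero (n ≠ -7, n ≠ 7), so both are valid.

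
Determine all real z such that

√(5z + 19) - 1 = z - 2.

Isolate the radical: √(5z + 19) = z - 1.
Square both sides: 5z + 19 = (z - 1)².
Expand and rearrange: z² - 7z - 18 = 0.
Solving gives z = 9 or z = -2.
Check each candidate in the original equation:
  z = 9: √(64) = 8, while z - 1 = 8 — valid.
  z = -2: √(9) = 3, while z - 1 = -3 — extraneous.

z = 9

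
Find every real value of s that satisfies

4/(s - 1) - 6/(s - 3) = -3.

Multiply both sides by (s - 1)(s - 3):
4(s - 3) - 6(s - 1) = -3(s - 1)(s - 3).
Expand and collect terms: -3s² + 14s - 3 = 0.
By the quadratic formula, s = (-14 ± √160) / -6, so s ≈ 0.2251 or s ≈ 4.4415.
Neither value makes a denominator zero (s ≠ 1, s ≠ 3), so both are valid.

s = 0.2251 or s = 4.4415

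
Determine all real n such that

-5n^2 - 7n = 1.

Rearrange to standard form: -5n^2 - 7n - 1 = 0.
Discriminant: (-7)^2 - 4*(-5)*(-1) = 29.
Quadratic formula: n = (7 +/- sqrt(29)) / (-10).
So n = -7/10 - sqrt(29)/10 ~= -1.2385 or n = -7/10 + sqrt(29)/10 ~= -0.1615.

n = -1.2385 or n = -0.1615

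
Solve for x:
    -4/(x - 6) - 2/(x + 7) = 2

Multiply both sides by (x - 6)(x + 7):
-4(x + 7) - 2(x - 6) = 2(x - 6)(x + 7).
Expand and collect terms: 2x² + 8x - 68 = 0.
By the quadratic formula, x = (-8 ± √608) / 4, so x ≈ 4.1644 or x ≈ -8.1644.
Neither value makes a denominator zero (x ≠ 6, x ≠ -7), so both are valid.

x = -8.1644 or x = 4.1644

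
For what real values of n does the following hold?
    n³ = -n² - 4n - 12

Rearrange: n³ + n² + 4n + 12 = 0.
Possible rational roots are divisors of 12. Testing n = -2 gives 0, so (n + 2) is a factor.
Divide: n³ + n² + 4n + 12 = (n + 2)(n² - n + 6).
The quadratic n² - n + 6 has discriminant -23 < 0, so no further real roots.

n = -2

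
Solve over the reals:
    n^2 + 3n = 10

Bring every term to one side: n^2 + 3n - 10 = 0.
Factor: (n + 5)(n - 2) = 0.
So n = -5 or n = 2.

n = -5 or n = 2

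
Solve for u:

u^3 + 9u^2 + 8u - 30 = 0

Possible rational roots are divisors of -30. Testing u = -3 gives 0, so (u + 3) is a factor.
Divide: u^3 + 9u^2 + 8u - 30 = (u + 3)(u^2 + 6u - 10).
Apply the quadratic formula to u^2 + 6u - 10 = 0: u = (-6 +/- sqrt(76))/2, i.e. u ~= 1.3589 or u ~= -7.3589.

u = -7.3589 or u = -3 or u = 1.3589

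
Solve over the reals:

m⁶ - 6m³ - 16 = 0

Let u = m³. The equation becomes u² - 6u - 16 = 0.
Factor: (u - 8)(u + 2) = 0, so u = 8 or u = -2.
m³ = 8 gives m = 2.
m³ = -2 gives m = -∛(2) ≈ -1.2599.

m = -1.2599 or m = 2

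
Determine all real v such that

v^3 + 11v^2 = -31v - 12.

v = -6.5414 or v = -4 or v = -0.4586

Rearrange: v^3 + 11v^2 + 31v + 12 = 0.
Possible rational roots are divisors of 12. Testing v = -4 gives 0, so (v + 4) is a factor.
Divide: v^3 + 11v^2 + 31v + 12 = (v + 4)(v^2 + 7v + 3).
Apply the quadratic formula to v^2 + 7v + 3 = 0: v = (-7 +/- sqrt(37))/2, i.e. v ~= -0.4586 or v ~= -6.5414.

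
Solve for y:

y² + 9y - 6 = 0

Discriminant: (9)² − 4·1·(-6) = 105.
Quadratic formula: y = (-9 ± √105) / 2.
So y = -9/2 + √(105)/2 ≈ 0.6235 or y = -√(105)/2 - 9/2 ≈ -9.6235.

y = -9.6235 or y = 0.6235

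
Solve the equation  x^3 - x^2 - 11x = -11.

x = -3.3166 or x = 1 or x = 3.3166

Rearrange: x^3 - x^2 - 11x + 11 = 0.
Possible rational roots are divisors of 11. Testing x = 1 gives 0, so (x - 1) is a factor.
Divide: x^3 - x^2 - 11x + 11 = (x - 1)(x^2 - 11).
Apply the quadratic formula to x^2 - 11 = 0: x = (0 +/- sqrt(44))/2, i.e. x ~= 3.3166 or x ~= -3.3166.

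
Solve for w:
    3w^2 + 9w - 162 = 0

w = -9 or w = 6

Factor: 3(w - 6)(w + 9) = 0.
So w = 6 or w = -9.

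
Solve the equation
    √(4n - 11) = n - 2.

Square both sides: 4n - 11 = (n - 2)².
Expand and rearrange: n² - 8n + 15 = 0.
Solving gives n = 5 or n = 3.
Check each candidate in the original equation:
  n = 5: √(9) = 3, while n - 2 = 3 — valid.
  n = 3: √(1) = 1, while n - 2 = 1 — valid.

n = 3 or n = 5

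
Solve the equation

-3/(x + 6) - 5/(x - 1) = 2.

Multiply both sides by (x + 6)(x - 1):
-3(x - 1) - 5(x + 6) = 2(x + 6)(x - 1).
Expand and collect terms: 2x^2 + 18x + 15 = 0.
By the quadratic formula, x = (-18 +/- sqrt(204)) / 4, so x ~= -0.9293 or x ~= -8.0707.
Neither value makes a denominator zero (x != -6, x != 1), so both are valid.

x = -8.0707 or x = -0.9293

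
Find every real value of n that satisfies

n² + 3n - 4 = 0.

Factor: (n - 1)(n + 4) = 0.
So n = 1 or n = -4.

n = -4 or n = 1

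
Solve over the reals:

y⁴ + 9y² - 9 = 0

y = -0.9531 or y = 0.9531

Let u = y². The equation becomes u² + 9u - 9 = 0.
By the quadratic formula, u = -9/2 + 3·√(13)/2 or u = -3·√(13)/2 - 9/2.
y² = -9/2 + 3·√(13)/2 gives y = ±√(-9/2 + 3·√(13)/2) ≈ ±0.9531.
y² = -3·√(13)/2 - 9/2 < 0 has no real solution.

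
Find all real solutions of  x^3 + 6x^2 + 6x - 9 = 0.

x = -3.7913 or x = -3 or x = 0.7913

Possible rational roots are divisors of -9. Testing x = -3 gives 0, so (x + 3) is a factor.
Divide: x^3 + 6x^2 + 6x - 9 = (x + 3)(x^2 + 3x - 3).
Apply the quadratic formula to x^2 + 3x - 3 = 0: x = (-3 +/- sqrt(21))/2, i.e. x ~= 0.7913 or x ~= -3.7913.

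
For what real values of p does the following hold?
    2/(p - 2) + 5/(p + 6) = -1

p = -11.8443 or p = 0.8443

Multiply both sides by (p - 2)(p + 6):
2(p + 6) + 5(p - 2) = -(p - 2)(p + 6).
Expand and collect terms: -p² - 11p + 10 = 0.
By the quadratic formula, p = (11 ± √161) / -2, so p ≈ -11.8443 or p ≈ 0.8443.
Neither value makes a denominator zero (p ≠ 2, p ≠ -6), so both are valid.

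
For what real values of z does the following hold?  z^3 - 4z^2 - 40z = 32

z = -4 or z = -0.899 or z = 8.899

Rearrange: z^3 - 4z^2 - 40z - 32 = 0.
Possible rational roots are divisors of -32. Testing z = -4 gives 0, so (z + 4) is a factor.
Divide: z^3 - 4z^2 - 40z - 32 = (z + 4)(z^2 - 8z - 8).
Apply the quadratic formula to z^2 - 8z - 8 = 0: z = (8 +/- sqrt(96))/2, i.e. z ~= 8.899 or z ~= -0.899.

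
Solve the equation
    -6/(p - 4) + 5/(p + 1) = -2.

Multiply both sides by (p - 4)(p + 1):
-6(p + 1) + 5(p - 4) = -2(p - 4)(p + 1).
Expand and collect terms: -2p^2 + 7p + 34 = 0.
By the quadratic formula, p = (-7 +/- sqrt(321)) / -4, so p ~= -2.7291 or p ~= 6.2291.
Neither value makes a denominator zero (p != 4, p != -1), so both are valid.

p = -2.7291 or p = 6.2291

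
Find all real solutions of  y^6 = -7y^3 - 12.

y = -1.5874 or y = -1.4422

Let u = y^3. The equation becomes u^2 + 7u + 12 = 0.
Factor: (u + 3)(u + 4) = 0, so u = -3 or u = -4.
y^3 = -3 gives y = -(3)^(1/3) ~= -1.4422.
y^3 = -4 gives y = -(4)^(1/3) ~= -1.5874.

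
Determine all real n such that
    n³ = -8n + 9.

Rearrange: n³ + 8n - 9 = 0.
Possible rational roots are divisors of -9. Testing n = 1 gives 0, so (n - 1) is a factor.
Divide: n³ + 8n - 9 = (n - 1)(n² + n + 9).
The quadratic n² + n + 9 has discriminant -35 < 0, so no further real roots.

n = 1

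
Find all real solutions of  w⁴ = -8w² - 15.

Let u = w². The equation becomes u² + 8u + 15 = 0.
Factor: (u + 3)(u + 5) = 0, so u = -3 or u = -5.
w² = -3 < 0 has no real solution.
w² = -5 < 0 has no real solution.

No real solutions.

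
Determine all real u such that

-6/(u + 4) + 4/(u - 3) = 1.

Multiply both sides by (u + 4)(u - 3):
-6(u - 3) + 4(u + 4) = (u + 4)(u - 3).
Expand and collect terms: u^2 + 3u - 46 = 0.
By the quadratic formula, u = (-3 +/- sqrt(193)) / 2, so u ~= 5.4462 or u ~= -8.4462.
Neither value makes a denominator zero (u != -4, u != 3), so both are valid.

u = -8.4462 or u = 5.4462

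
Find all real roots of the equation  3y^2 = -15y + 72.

y = -8 or y = 3

Bring every term to one side: 3y^2 + 15y - 72 = 0.
Factor: 3(y - 3)(y + 8) = 0.
So y = 3 or y = -8.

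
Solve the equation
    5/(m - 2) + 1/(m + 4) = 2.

Multiply both sides by (m - 2)(m + 4):
5(m + 4) + (m - 2) = 2(m - 2)(m + 4).
Expand and collect terms: 2m² - 2m - 34 = 0.
By the quadratic formula, m = (2 ± √276) / 4, so m ≈ 4.6533 or m ≈ -3.6533.
Neither value makes a denominator zero (m ≠ 2, m ≠ -4), so both are valid.

m = -3.6533 or m = 4.6533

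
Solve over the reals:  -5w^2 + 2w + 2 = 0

w = -0.4633 or w = 0.8633

Discriminant: (2)^2 - 4*(-5)*2 = 44.
Quadratic formula: w = (-2 +/- sqrt(44)) / (-10).
So w = 1/5 - sqrt(11)/5 ~= -0.4633 or w = 1/5 + sqrt(11)/5 ~= 0.8633.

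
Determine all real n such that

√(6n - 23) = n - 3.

n = 4 or n = 8

Square both sides: 6n - 23 = (n - 3)².
Expand and rearrange: n² - 12n + 32 = 0.
Solving gives n = 8 or n = 4.
Check each candidate in the original equation:
  n = 8: √(25) = 5, while n - 3 = 5 — valid.
  n = 4: √(1) = 1, while n - 3 = 1 — valid.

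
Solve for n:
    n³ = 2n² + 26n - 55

n = -5.1401 or n = 2.1401 or n = 5

Rearrange: n³ - 2n² - 26n + 55 = 0.
Possible rational roots are divisors of 55. Testing n = 5 gives 0, so (n - 5) is a factor.
Divide: n³ - 2n² - 26n + 55 = (n - 5)(n² + 3n - 11).
Apply the quadratic formula to n² + 3n - 11 = 0: n = (-3 ± √53)/2, i.e. n ≈ 2.1401 or n ≈ -5.1401.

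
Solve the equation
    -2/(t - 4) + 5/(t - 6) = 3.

Multiply both sides by (t - 4)(t - 6):
-2(t - 6) + 5(t - 4) = 3(t - 4)(t - 6).
Expand and collect terms: 3t² - 33t + 80 = 0.
By the quadratic formula, t = (33 ± √129) / 6, so t ≈ 7.393 or t ≈ 3.607.
Neither value makes a denominator zero (t ≠ 4, t ≠ 6), so both are valid.

t = 3.607 or t = 7.393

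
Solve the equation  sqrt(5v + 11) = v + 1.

v = 5

Square both sides: 5v + 11 = (v + 1)^2.
Expand and rearrange: v^2 - 3v - 10 = 0.
Solving gives v = 5 or v = -2.
Check each candidate in the original equation:
  v = 5: sqrt(36) = 6, while v + 1 = 6 — valid.
  v = -2: sqrt(1) = 1, while v + 1 = -1 — extraneous.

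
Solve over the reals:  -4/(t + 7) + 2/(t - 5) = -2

Multiply both sides by (t + 7)(t - 5):
-4(t - 5) + 2(t + 7) = -2(t + 7)(t - 5).
Expand and collect terms: -2t^2 - 2t + 36 = 0.
By the quadratic formula, t = (2 +/- sqrt(292)) / -4, so t ~= -4.772 or t ~= 3.772.
Neither value makes a denominator zero (t != -7, t != 5), so both are valid.

t = -4.772 or t = 3.772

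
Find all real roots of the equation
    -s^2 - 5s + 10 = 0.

s = -6.5311 or s = 1.5311

Discriminant: (-5)^2 - 4*(-1)*10 = 65.
Quadratic formula: s = (5 +/- sqrt(65)) / (-2).
So s = -sqrt(65)/2 - 5/2 ~= -6.5311 or s = -5/2 + sqrt(65)/2 ~= 1.5311.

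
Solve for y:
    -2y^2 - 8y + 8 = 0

y = -4.8284 or y = 0.8284

Discriminant: (-8)^2 - 4*(-2)*8 = 128.
Quadratic formula: y = (8 +/- sqrt(128)) / (-4).
So y = -2*sqrt(2) - 2 ~= -4.8284 or y = -2 + 2*sqrt(2) ~= 0.8284.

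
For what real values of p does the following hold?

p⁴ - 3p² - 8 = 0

Let u = p². The equation becomes u² - 3u - 8 = 0.
By the quadratic formula, u = 3/2 + √(41)/2 or u = 3/2 - √(41)/2.
p² = 3/2 + √(41)/2 gives p = ±√(3/2 + √(41)/2) ≈ ±2.1683.
p² = 3/2 - √(41)/2 < 0 has no real solution.

p = -2.1683 or p = 2.1683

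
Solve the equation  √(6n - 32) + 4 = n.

Isolate the radical: √(6n - 32) = n - 4.
Square both sides: 6n - 32 = (n - 4)².
Expand and rearrange: n² - 14n + 48 = 0.
Solving gives n = 8 or n = 6.
Check each candidate in the original equation:
  n = 8: √(16) = 4, while n - 4 = 4 — valid.
  n = 6: √(4) = 2, while n - 4 = 2 — valid.

n = 6 or n = 8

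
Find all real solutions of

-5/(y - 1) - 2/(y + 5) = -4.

Multiply both sides by (y - 1)(y + 5):
-5(y + 5) - 2(y - 1) = -4(y - 1)(y + 5).
Expand and collect terms: -4y² - 9y + 43 = 0.
By the quadratic formula, y = (9 ± √769) / -8, so y ≈ -4.5914 or y ≈ 2.3414.
Neither value makes a denominator zero (y ≠ 1, y ≠ -5), so both are valid.

y = -4.5914 or y = 2.3414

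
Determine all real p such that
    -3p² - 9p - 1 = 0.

Discriminant: (-9)² − 4·(-3)·(-1) = 69.
Quadratic formula: p = (9 ± √69) / (-6).
So p = -3/2 - √(69)/6 ≈ -2.8844 or p = -3/2 + √(69)/6 ≈ -0.1156.

p = -2.8844 or p = -0.1156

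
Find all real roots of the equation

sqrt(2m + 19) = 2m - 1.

m = 3

Square both sides: 2m + 19 = (2m - 1)^2.
Expand and rearrange: 4m^2 - 6m - 18 = 0.
Solving gives m = 3 or m = -1.5.
Check each candidate in the original equation:
  m = 3: sqrt(25) = 5, while 2m - 1 = 5 — valid.
  m = -1.5: sqrt(16) = 4, while 2m - 1 = -4 — extraneous.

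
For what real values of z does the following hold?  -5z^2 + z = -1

z = -0.3583 or z = 0.5583

Rearrange to standard form: -5z^2 + z + 1 = 0.
Discriminant: (1)^2 - 4*(-5)*1 = 21.
Quadratic formula: z = (-1 +/- sqrt(21)) / (-10).
So z = 1/10 - sqrt(21)/10 ~= -0.3583 or z = 1/10 + sqrt(21)/10 ~= 0.5583.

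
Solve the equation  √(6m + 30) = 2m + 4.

Square both sides: 6m + 30 = (2m + 4)².
Expand and rearrange: 4m² + 10m - 14 = 0.
Solving gives m = 1 or m = -3.5.
Check each candidate in the original equation:
  m = 1: √(36) = 6, while 2m + 4 = 6 — valid.
  m = -3.5: √(9) = 3, while 2m + 4 = -3 — extraneous.

m = 1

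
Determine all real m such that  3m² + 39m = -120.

Bring every term to one side: 3m² + 39m + 120 = 0.
Factor: 3(m + 8)(m + 5) = 0.
So m = -8 or m = -5.

m = -8 or m = -5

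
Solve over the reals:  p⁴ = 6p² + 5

p = -2.5965 or p = 2.5965

Let u = p². The equation becomes u² - 6u - 5 = 0.
By the quadratic formula, u = 3 + √(14) or u = 3 - √(14).
p² = 3 + √(14) gives p = ±√(3 + √(14)) ≈ ±2.5965.
p² = 3 - √(14) < 0 has no real solution.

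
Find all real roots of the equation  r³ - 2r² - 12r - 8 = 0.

r = -2 or r = -0.8284 or r = 4.8284

Possible rational roots are divisors of -8. Testing r = -2 gives 0, so (r + 2) is a factor.
Divide: r³ - 2r² - 12r - 8 = (r + 2)(r² - 4r - 4).
Apply the quadratic formula to r² - 4r - 4 = 0: r = (4 ± √32)/2, i.e. r ≈ 4.8284 or r ≈ -0.8284.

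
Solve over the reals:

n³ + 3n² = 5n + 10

n = -3.618 or n = -1.382 or n = 2

Rearrange: n³ + 3n² - 5n - 10 = 0.
Possible rational roots are divisors of -10. Testing n = 2 gives 0, so (n - 2) is a factor.
Divide: n³ + 3n² - 5n - 10 = (n - 2)(n² + 5n + 5).
Apply the quadratic formula to n² + 5n + 5 = 0: n = (-5 ± √5)/2, i.e. n ≈ -1.382 or n ≈ -3.618.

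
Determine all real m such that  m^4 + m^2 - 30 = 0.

m = -2.2361 or m = 2.2361

Let u = m^2. The equation becomes u^2 + u - 30 = 0.
Factor: (u - 5)(u + 6) = 0, so u = 5 or u = -6.
m^2 = 5 gives m = +/-sqrt(5) ~= +/-2.2361.
m^2 = -6 < 0 has no real solution.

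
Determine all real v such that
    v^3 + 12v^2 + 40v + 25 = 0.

v = -6.1926 or v = -5 or v = -0.8074

Possible rational roots are divisors of 25. Testing v = -5 gives 0, so (v + 5) is a factor.
Divide: v^3 + 12v^2 + 40v + 25 = (v + 5)(v^2 + 7v + 5).
Apply the quadratic formula to v^2 + 7v + 5 = 0: v = (-7 +/- sqrt(29))/2, i.e. v ~= -0.8074 or v ~= -6.1926.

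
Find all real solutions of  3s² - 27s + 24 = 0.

Factor: 3(s - 1)(s - 8) = 0.
So s = 1 or s = 8.

s = 1 or s = 8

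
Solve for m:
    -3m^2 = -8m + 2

m = 0.2792 or m = 2.3874

Rearrange to standard form: -3m^2 + 8m - 2 = 0.
Discriminant: (8)^2 - 4*(-3)*(-2) = 40.
Quadratic formula: m = (-8 +/- sqrt(40)) / (-6).
So m = 4/3 - sqrt(10)/3 ~= 0.2792 or m = sqrt(10)/3 + 4/3 ~= 2.3874.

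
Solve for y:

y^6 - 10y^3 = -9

y = 1 or y = 2.0801

Let u = y^3. The equation becomes u^2 - 10u + 9 = 0.
Factor: (u - 9)(u - 1) = 0, so u = 9 or u = 1.
y^3 = 9 gives y = (9)^(1/3) ~= 2.0801.
y^3 = 1 gives y = 1.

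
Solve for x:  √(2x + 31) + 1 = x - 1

Isolate the radical: √(2x + 31) = x - 2.
Square both sides: 2x + 31 = (x - 2)².
Expand and rearrange: x² - 6x - 27 = 0.
Solving gives x = 9 or x = -3.
Check each candidate in the original equation:
  x = 9: √(49) = 7, while x - 2 = 7 — valid.
  x = -3: √(25) = 5, while x - 2 = -5 — extraneous.

x = 9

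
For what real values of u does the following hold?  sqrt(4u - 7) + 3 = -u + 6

Isolate the radical: sqrt(4u - 7) = -u + 3.
Square both sides: 4u - 7 = (-u + 3)^2.
Expand and rearrange: u^2 - 10u + 16 = 0.
Solving gives u = 8 or u = 2.
Check each candidate in the original equation:
  u = 8: sqrt(25) = 5, while -u + 3 = -5 — extraneous.
  u = 2: sqrt(1) = 1, while -u + 3 = 1 — valid.

u = 2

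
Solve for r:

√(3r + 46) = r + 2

Square both sides: 3r + 46 = (r + 2)².
Expand and rearrange: r² + r - 42 = 0.
Solving gives r = 6 or r = -7.
Check each candidate in the original equation:
  r = 6: √(64) = 8, while r + 2 = 8 — valid.
  r = -7: √(25) = 5, while r + 2 = -5 — extraneous.

r = 6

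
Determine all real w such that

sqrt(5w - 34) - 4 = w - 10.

Isolate the radical: sqrt(5w - 34) = w - 6.
Square both sides: 5w - 34 = (w - 6)^2.
Expand and rearrange: w^2 - 17w + 70 = 0.
Solving gives w = 10 or w = 7.
Check each candidate in the original equation:
  w = 10: sqrt(16) = 4, while w - 6 = 4 — valid.
  w = 7: sqrt(1) = 1, while w - 6 = 1 — valid.

w = 7 or w = 10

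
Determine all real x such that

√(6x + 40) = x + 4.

Square both sides: 6x + 40 = (x + 4)².
Expand and rearrange: x² + 2x - 24 = 0.
Solving gives x = 4 or x = -6.
Check each candidate in the original equation:
  x = 4: √(64) = 8, while x + 4 = 8 — valid.
  x = -6: √(4) = 2, while x + 4 = -2 — extraneous.

x = 4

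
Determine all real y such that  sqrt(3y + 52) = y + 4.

Square both sides: 3y + 52 = (y + 4)^2.
Expand and rearrange: y^2 + 5y - 36 = 0.
Solving gives y = 4 or y = -9.
Check each candidate in the original equation:
  y = 4: sqrt(64) = 8, while y + 4 = 8 — valid.
  y = -9: sqrt(25) = 5, while y + 4 = -5 — extraneous.

y = 4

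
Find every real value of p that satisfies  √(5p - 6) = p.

p = 2 or p = 3

Square both sides: 5p - 6 = (p)².
Expand and rearrange: p² - 5p + 6 = 0.
Solving gives p = 3 or p = 2.
Check each candidate in the original equation:
  p = 3: √(9) = 3, while p = 3 — valid.
  p = 2: √(4) = 2, while p = 2 — valid.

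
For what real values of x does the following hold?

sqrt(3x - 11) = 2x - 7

Square both sides: 3x - 11 = (2x - 7)^2.
Expand and rearrange: 4x^2 - 31x + 60 = 0.
Solving gives x = 4 or x = 3.75.
Check each candidate in the original equation:
  x = 4: sqrt(1) = 1, while 2x - 7 = 1 — valid.
  x = 3.75: sqrt(0.25) = 0.5, while 2x - 7 = 0.5 — valid.

x = 3.75 or x = 4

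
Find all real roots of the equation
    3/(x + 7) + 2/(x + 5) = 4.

Multiply both sides by (x + 7)(x + 5):
3(x + 5) + 2(x + 7) = 4(x + 7)(x + 5).
Expand and collect terms: 4x² + 43x + 111 = 0.
By the quadratic formula, x = (-43 ± √73) / 8, so x ≈ -4.307 or x ≈ -6.443.
Neither value makes a denominator zero (x ≠ -7, x ≠ -5), so both are valid.

x = -6.443 or x = -4.307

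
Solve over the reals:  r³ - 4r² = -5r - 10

r = -1

Rearrange: r³ - 4r² + 5r + 10 = 0.
Possible rational roots are divisors of 10. Testing r = -1 gives 0, so (r + 1) is a factor.
Divide: r³ - 4r² + 5r + 10 = (r + 1)(r² - 5r + 10).
The quadratic r² - 5r + 10 has discriminant -15 < 0, so no further real roots.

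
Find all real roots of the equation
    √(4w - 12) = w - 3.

Square both sides: 4w - 12 = (w - 3)².
Expand and rearrange: w² - 10w + 21 = 0.
Solving gives w = 7 or w = 3.
Check each candidate in the original equation:
  w = 7: √(16) = 4, while w - 3 = 4 — valid.
  w = 3: √(0) = 0, while w - 3 = 0 — valid.

w = 3 or w = 7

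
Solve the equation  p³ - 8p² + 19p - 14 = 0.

p = 1.5858 or p = 2 or p = 4.4142

Possible rational roots are divisors of -14. Testing p = 2 gives 0, so (p - 2) is a factor.
Divide: p³ - 8p² + 19p - 14 = (p - 2)(p² - 6p + 7).
Apply the quadratic formula to p² - 6p + 7 = 0: p = (6 ± √8)/2, i.e. p ≈ 4.4142 or p ≈ 1.5858.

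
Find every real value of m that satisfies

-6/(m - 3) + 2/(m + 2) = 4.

m = -1.2247 or m = 1.2247

Multiply both sides by (m - 3)(m + 2):
-6(m + 2) + 2(m - 3) = 4(m - 3)(m + 2).
Expand and collect terms: 4m^2 - 6 = 0.
By the quadratic formula, m = (0 +/- sqrt(96)) / 8, so m ~= 1.2247 or m ~= -1.2247.
Neither value makes a denominator zero (m != 3, m != -2), so both are valid.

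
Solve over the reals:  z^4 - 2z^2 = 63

Let u = z^2. The equation becomes u^2 - 2u - 63 = 0.
Factor: (u + 7)(u - 9) = 0, so u = -7 or u = 9.
z^2 = -7 < 0 has no real solution.
z^2 = 9 gives z = +/-3.

z = -3 or z = 3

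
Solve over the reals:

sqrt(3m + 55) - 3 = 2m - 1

m = 3

Isolate the radical: sqrt(3m + 55) = 2m + 2.
Square both sides: 3m + 55 = (2m + 2)^2.
Expand and rearrange: 4m^2 + 5m - 51 = 0.
Solving gives m = 3 or m = -4.25.
Check each candidate in the original equation:
  m = 3: sqrt(64) = 8, while 2m + 2 = 8 — valid.
  m = -4.25: sqrt(42.25) = 6.5, while 2m + 2 = -6.5 — extraneous.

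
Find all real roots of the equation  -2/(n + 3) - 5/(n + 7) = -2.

Multiply both sides by (n + 3)(n + 7):
-2(n + 7) - 5(n + 3) = -2(n + 3)(n + 7).
Expand and collect terms: -2n^2 - 13n - 13 = 0.
By the quadratic formula, n = (13 +/- sqrt(65)) / -4, so n ~= -5.2656 or n ~= -1.2344.
Neither value makes a denominator zero (n != -3, n != -7), so both are valid.

n = -5.2656 or n = -1.2344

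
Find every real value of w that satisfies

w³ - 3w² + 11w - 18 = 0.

w = 2

Possible rational roots are divisors of -18. Testing w = 2 gives 0, so (w - 2) is a factor.
Divide: w³ - 3w² + 11w - 18 = (w - 2)(w² - w + 9).
The quadratic w² - w + 9 has discriminant -35 < 0, so no further real roots.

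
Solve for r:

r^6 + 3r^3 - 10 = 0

Let u = r^3. The equation becomes u^2 + 3u - 10 = 0.
Factor: (u + 5)(u - 2) = 0, so u = -5 or u = 2.
r^3 = -5 gives r = -(5)^(1/3) ~= -1.71.
r^3 = 2 gives r = (2)^(1/3) ~= 1.2599.

r = -1.71 or r = 1.2599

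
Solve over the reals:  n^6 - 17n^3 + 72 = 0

Let u = n^3. The equation becomes u^2 - 17u + 72 = 0.
Factor: (u - 9)(u - 8) = 0, so u = 9 or u = 8.
n^3 = 9 gives n = (9)^(1/3) ~= 2.0801.
n^3 = 8 gives n = 2.

n = 2 or n = 2.0801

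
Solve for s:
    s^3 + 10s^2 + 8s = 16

s = -8.899 or s = -2 or s = 0.899

Rearrange: s^3 + 10s^2 + 8s - 16 = 0.
Possible rational roots are divisors of -16. Testing s = -2 gives 0, so (s + 2) is a factor.
Divide: s^3 + 10s^2 + 8s - 16 = (s + 2)(s^2 + 8s - 8).
Apply the quadratic formula to s^2 + 8s - 8 = 0: s = (-8 +/- sqrt(96))/2, i.e. s ~= 0.899 or s ~= -8.899.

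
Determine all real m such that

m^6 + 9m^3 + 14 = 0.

Let u = m^3. The equation becomes u^2 + 9u + 14 = 0.
Factor: (u + 2)(u + 7) = 0, so u = -2 or u = -7.
m^3 = -2 gives m = -(2)^(1/3) ~= -1.2599.
m^3 = -7 gives m = -(7)^(1/3) ~= -1.9129.

m = -1.9129 or m = -1.2599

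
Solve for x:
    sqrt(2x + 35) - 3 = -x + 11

Isolate the radical: sqrt(2x + 35) = -x + 14.
Square both sides: 2x + 35 = (-x + 14)^2.
Expand and rearrange: x^2 - 30x + 161 = 0.
Solving gives x = 23 or x = 7.
Check each candidate in the original equation:
  x = 23: sqrt(81) = 9, while -x + 14 = -9 — extraneous.
  x = 7: sqrt(49) = 7, while -x + 14 = 7 — valid.

x = 7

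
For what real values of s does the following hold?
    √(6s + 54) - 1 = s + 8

s = -9 or s = -3

Isolate the radical: √(6s + 54) = s + 9.
Square both sides: 6s + 54 = (s + 9)².
Expand and rearrange: s² + 12s + 27 = 0.
Solving gives s = -3 or s = -9.
Check each candidate in the original equation:
  s = -3: √(36) = 6, while s + 9 = 6 — valid.
  s = -9: √(0) = 0, while s + 9 = 0 — valid.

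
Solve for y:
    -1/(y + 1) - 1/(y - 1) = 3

y = -1.3874 or y = 0.7208

Multiply both sides by (y + 1)(y - 1):
-(y - 1) - (y + 1) = 3(y + 1)(y - 1).
Expand and collect terms: 3y^2 + 2y - 3 = 0.
By the quadratic formula, y = (-2 +/- sqrt(40)) / 6, so y ~= 0.7208 or y ~= -1.3874.
Neither value makes a denominator zero (y != -1, y != 1), so both are valid.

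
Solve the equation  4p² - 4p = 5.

Rearrange to standard form: 4p² - 4p - 5 = 0.
Discriminant: (-4)² − 4·4·(-5) = 96.
Quadratic formula: p = (4 ± √96) / 8.
So p = 1/2 + √(6)/2 ≈ 1.7247 or p = 1/2 - √(6)/2 ≈ -0.7247.

p = -0.7247 or p = 1.7247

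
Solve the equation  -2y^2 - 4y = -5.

Rearrange to standard form: -2y^2 - 4y + 5 = 0.
Discriminant: (-4)^2 - 4*(-2)*5 = 56.
Quadratic formula: y = (4 +/- sqrt(56)) / (-4).
So y = -sqrt(14)/2 - 1 ~= -2.8708 or y = -1 + sqrt(14)/2 ~= 0.8708.

y = -2.8708 or y = 0.8708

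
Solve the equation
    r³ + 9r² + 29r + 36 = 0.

Possible rational roots are divisors of 36. Testing r = -4 gives 0, so (r + 4) is a factor.
Divide: r³ + 9r² + 29r + 36 = (r + 4)(r² + 5r + 9).
The quadratic r² + 5r + 9 has discriminant -11 < 0, so no further real roots.

r = -4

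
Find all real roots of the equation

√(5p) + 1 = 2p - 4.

p = 5

Isolate the radical: √(5p) = 2p - 5.
Square both sides: 5p = (2p - 5)².
Expand and rearrange: 4p² - 25p + 25 = 0.
Solving gives p = 5 or p = 1.25.
Check each candidate in the original equation:
  p = 5: √(25) = 5, while 2p - 5 = 5 — valid.
  p = 1.25: √(6.25) = 2.5, while 2p - 5 = -2.5 — extraneous.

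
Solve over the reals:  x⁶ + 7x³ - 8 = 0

x = -2 or x = 1

Let u = x³. The equation becomes u² + 7u - 8 = 0.
Factor: (u + 8)(u - 1) = 0, so u = -8 or u = 1.
x³ = -8 gives x = -2.
x³ = 1 gives x = 1.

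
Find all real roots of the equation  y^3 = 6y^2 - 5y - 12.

y = -1 or y = 3 or y = 4

Rearrange: y^3 - 6y^2 + 5y + 12 = 0.
Possible rational roots are divisors of 12. Testing y = -1 gives 0, so (y + 1) is a factor.
Divide: y^3 - 6y^2 + 5y + 12 = (y + 1)(y^2 - 7y + 12).
Factor the quadratic: y = 4 or y = 3.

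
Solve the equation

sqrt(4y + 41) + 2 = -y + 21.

Isolate the radical: sqrt(4y + 41) = -y + 19.
Square both sides: 4y + 41 = (-y + 19)^2.
Expand and rearrange: y^2 - 42y + 320 = 0.
Solving gives y = 32 or y = 10.
Check each candidate in the original equation:
  y = 32: sqrt(169) = 13, while -y + 19 = -13 — extraneous.
  y = 10: sqrt(81) = 9, while -y + 19 = 9 — valid.

y = 10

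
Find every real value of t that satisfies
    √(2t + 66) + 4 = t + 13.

Isolate the radical: √(2t + 66) = t + 9.
Square both sides: 2t + 66 = (t + 9)².
Expand and rearrange: t² + 16t + 15 = 0.
Solving gives t = -1 or t = -15.
Check each candidate in the original equation:
  t = -1: √(64) = 8, while t + 9 = 8 — valid.
  t = -15: √(36) = 6, while t + 9 = -6 — extraneous.

t = -1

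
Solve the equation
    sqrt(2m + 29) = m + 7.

m = -2

Square both sides: 2m + 29 = (m + 7)^2.
Expand and rearrange: m^2 + 12m + 20 = 0.
Solving gives m = -2 or m = -10.
Check each candidate in the original equation:
  m = -2: sqrt(25) = 5, while m + 7 = 5 — valid.
  m = -10: sqrt(9) = 3, while m + 7 = -3 — extraneous.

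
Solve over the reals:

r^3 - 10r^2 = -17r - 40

r = -1.2749 or r = 5 or r = 6.2749

Rearrange: r^3 - 10r^2 + 17r + 40 = 0.
Possible rational roots are divisors of 40. Testing r = 5 gives 0, so (r - 5) is a factor.
Divide: r^3 - 10r^2 + 17r + 40 = (r - 5)(r^2 - 5r - 8).
Apply the quadratic formula to r^2 - 5r - 8 = 0: r = (5 +/- sqrt(57))/2, i.e. r ~= 6.2749 or r ~= -1.2749.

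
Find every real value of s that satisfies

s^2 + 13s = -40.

Bring every term to one side: s^2 + 13s + 40 = 0.
Factor: (s + 5)(s + 8) = 0.
So s = -5 or s = -8.

s = -8 or s = -5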